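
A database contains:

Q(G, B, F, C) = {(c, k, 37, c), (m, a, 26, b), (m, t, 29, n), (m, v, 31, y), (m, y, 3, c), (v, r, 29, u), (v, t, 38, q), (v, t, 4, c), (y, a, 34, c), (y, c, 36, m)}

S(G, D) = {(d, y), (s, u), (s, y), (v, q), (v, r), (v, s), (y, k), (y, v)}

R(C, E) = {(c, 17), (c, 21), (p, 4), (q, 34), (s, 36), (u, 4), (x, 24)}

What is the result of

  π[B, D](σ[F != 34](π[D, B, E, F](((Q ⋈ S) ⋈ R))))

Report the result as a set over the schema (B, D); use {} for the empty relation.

{(r, q), (r, r), (r, s), (t, q), (t, r), (t, s)}

Natural join on G: {(v, r, 29, u, q), (v, r, 29, u, r), (v, r, 29, u, s), (v, t, 38, q, q), (v, t, 38, q, r), (v, t, 38, q, s), (v, t, 4, c, q), (v, t, 4, c, r), (v, t, 4, c, s), (y, a, 34, c, k), (y, a, 34, c, v), (y, c, 36, m, k), (y, c, 36, m, v)}
Natural join on C: {(v, r, 29, u, q, 4), (v, r, 29, u, r, 4), (v, r, 29, u, s, 4), (v, t, 38, q, q, 34), (v, t, 38, q, r, 34), (v, t, 38, q, s, 34), (v, t, 4, c, q, 17), (v, t, 4, c, q, 21), (v, t, 4, c, r, 17), (v, t, 4, c, r, 21), (v, t, 4, c, s, 17), (v, t, 4, c, s, 21), (y, a, 34, c, k, 17), (y, a, 34, c, k, 21), (y, a, 34, c, v, 17), (y, a, 34, c, v, 21)}
Keep only column(s) D, B, E, F: {(k, a, 17, 34), (k, a, 21, 34), (q, r, 4, 29), (q, t, 17, 4), (q, t, 21, 4), (q, t, 34, 38), (r, r, 4, 29), (r, t, 17, 4), (r, t, 21, 4), (r, t, 34, 38), (s, r, 4, 29), (s, t, 17, 4), (s, t, 21, 4), (s, t, 34, 38), (v, a, 17, 34), (v, a, 21, 34)}
Apply σ_{F != 34}; surviving tuples: {(q, r, 4, 29), (q, t, 17, 4), (q, t, 21, 4), (q, t, 34, 38), (r, r, 4, 29), (r, t, 17, 4), (r, t, 21, 4), (r, t, 34, 38), (s, r, 4, 29), (s, t, 17, 4), (s, t, 21, 4), (s, t, 34, 38)}
Keep only column(s) B, D (6 duplicate(s) eliminated): {(r, q), (r, r), (r, s), (t, q), (t, r), (t, s)}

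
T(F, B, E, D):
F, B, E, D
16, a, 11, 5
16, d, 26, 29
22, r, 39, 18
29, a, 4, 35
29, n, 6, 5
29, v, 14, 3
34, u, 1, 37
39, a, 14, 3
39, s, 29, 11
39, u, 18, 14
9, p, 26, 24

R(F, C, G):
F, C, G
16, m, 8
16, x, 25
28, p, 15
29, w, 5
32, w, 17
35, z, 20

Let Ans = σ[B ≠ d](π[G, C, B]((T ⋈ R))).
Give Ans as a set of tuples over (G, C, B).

{(25, x, a), (5, w, a), (5, w, n), (5, w, v), (8, m, a)}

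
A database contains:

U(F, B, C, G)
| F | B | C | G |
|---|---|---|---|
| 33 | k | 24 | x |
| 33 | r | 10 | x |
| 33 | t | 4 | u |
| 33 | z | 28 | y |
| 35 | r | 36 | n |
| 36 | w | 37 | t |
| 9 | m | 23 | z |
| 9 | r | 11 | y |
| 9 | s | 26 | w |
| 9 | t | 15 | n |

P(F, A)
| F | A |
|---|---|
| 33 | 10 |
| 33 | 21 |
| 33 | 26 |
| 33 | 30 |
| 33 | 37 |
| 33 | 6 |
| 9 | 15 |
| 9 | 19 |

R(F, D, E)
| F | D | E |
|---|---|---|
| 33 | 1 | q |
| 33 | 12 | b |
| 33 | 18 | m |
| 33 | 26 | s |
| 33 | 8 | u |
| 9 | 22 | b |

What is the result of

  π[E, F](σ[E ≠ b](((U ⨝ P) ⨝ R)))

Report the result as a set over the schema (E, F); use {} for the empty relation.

{(m, 33), (q, 33), (s, 33), (u, 33)}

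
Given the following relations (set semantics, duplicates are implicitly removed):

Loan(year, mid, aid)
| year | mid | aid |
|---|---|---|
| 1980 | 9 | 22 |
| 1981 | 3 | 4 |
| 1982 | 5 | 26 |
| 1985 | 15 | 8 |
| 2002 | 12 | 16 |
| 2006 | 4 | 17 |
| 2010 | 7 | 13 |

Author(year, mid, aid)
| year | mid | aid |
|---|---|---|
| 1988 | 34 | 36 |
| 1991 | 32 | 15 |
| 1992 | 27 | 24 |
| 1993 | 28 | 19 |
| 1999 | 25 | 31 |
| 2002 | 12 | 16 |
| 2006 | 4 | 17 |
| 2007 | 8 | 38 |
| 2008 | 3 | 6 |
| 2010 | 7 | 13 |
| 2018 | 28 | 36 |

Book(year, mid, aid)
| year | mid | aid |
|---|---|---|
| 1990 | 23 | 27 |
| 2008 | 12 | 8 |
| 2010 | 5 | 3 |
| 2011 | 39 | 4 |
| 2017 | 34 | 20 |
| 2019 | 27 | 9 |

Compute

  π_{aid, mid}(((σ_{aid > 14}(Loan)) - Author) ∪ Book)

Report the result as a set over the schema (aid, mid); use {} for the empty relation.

Selection aid > 14: {(1980, 9, 22), (1982, 5, 26), (2002, 12, 16), (2006, 4, 17)}
Set difference of the two operands is {(1980, 9, 22), (1982, 5, 26)}.
Set union of the two operands is {(1980, 9, 22), (1982, 5, 26), (1990, 23, 27), (2008, 12, 8), (2010, 5, 3), (2011, 39, 4), (2017, 34, 20), (2019, 27, 9)}.
π_{aid, mid} gives {(20, 34), (22, 9), (26, 5), (27, 23), (3, 5), (4, 39), (8, 12), (9, 27)}.

{(20, 34), (22, 9), (26, 5), (27, 23), (3, 5), (4, 39), (8, 12), (9, 27)}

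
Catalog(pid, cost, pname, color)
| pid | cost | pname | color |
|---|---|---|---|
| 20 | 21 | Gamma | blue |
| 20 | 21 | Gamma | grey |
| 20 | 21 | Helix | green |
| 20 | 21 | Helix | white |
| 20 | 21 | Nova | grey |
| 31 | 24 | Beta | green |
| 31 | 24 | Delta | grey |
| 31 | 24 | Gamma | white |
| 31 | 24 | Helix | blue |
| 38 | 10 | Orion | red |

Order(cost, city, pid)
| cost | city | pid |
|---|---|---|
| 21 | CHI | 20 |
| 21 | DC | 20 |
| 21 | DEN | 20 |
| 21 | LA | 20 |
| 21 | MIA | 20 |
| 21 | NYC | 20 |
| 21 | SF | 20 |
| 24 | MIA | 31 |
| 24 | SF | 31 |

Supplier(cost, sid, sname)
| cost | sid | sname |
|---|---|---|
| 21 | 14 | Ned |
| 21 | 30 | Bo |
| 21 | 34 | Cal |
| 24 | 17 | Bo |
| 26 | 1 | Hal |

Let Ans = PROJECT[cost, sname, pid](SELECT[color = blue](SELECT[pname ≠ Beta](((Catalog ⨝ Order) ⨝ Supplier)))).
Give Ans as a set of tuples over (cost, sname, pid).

{(21, Bo, 20), (21, Cal, 20), (21, Ned, 20), (24, Bo, 31)}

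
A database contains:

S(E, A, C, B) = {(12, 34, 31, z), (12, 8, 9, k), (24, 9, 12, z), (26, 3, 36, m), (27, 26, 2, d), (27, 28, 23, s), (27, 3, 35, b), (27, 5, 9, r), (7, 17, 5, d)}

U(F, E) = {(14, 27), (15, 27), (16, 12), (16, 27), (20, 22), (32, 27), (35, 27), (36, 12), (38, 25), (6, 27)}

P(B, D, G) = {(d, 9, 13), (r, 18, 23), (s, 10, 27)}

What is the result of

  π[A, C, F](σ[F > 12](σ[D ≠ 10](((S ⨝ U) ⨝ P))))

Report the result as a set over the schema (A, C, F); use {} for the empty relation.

{(26, 2, 14), (26, 2, 15), (26, 2, 16), (26, 2, 32), (26, 2, 35), (5, 9, 14), (5, 9, 15), (5, 9, 16), (5, 9, 32), (5, 9, 35)}

Joining S and U on E yields {(12, 34, 31, z, 16), (12, 34, 31, z, 36), (12, 8, 9, k, 16), (12, 8, 9, k, 36), (27, 26, 2, d, 14), (27, 26, 2, d, 15), (27, 26, 2, d, 16), (27, 26, 2, d, 32), (27, 26, 2, d, 35), (27, 26, 2, d, 6), (27, 28, 23, s, 14), (27, 28, 23, s, 15), (27, 28, 23, s, 16), (27, 28, 23, s, 32), (27, 28, 23, s, 35), (27, 28, 23, s, 6), (27, 3, 35, b, 14), (27, 3, 35, b, 15), (27, 3, 35, b, 16), (27, 3, 35, b, 32), (27, 3, 35, b, 35), (27, 3, 35, b, 6), (27, 5, 9, r, 14), (27, 5, 9, r, 15), (27, 5, 9, r, 16), (27, 5, 9, r, 32), (27, 5, 9, r, 35), (27, 5, 9, r, 6)}.
Joining (S ⨝ U) and P on B yields {(27, 26, 2, d, 14, 9, 13), (27, 26, 2, d, 15, 9, 13), (27, 26, 2, d, 16, 9, 13), (27, 26, 2, d, 32, 9, 13), (27, 26, 2, d, 35, 9, 13), (27, 26, 2, d, 6, 9, 13), (27, 28, 23, s, 14, 10, 27), (27, 28, 23, s, 15, 10, 27), (27, 28, 23, s, 16, 10, 27), (27, 28, 23, s, 32, 10, 27), (27, 28, 23, s, 35, 10, 27), (27, 28, 23, s, 6, 10, 27), (27, 5, 9, r, 14, 18, 23), (27, 5, 9, r, 15, 18, 23), (27, 5, 9, r, 16, 18, 23), (27, 5, 9, r, 32, 18, 23), (27, 5, 9, r, 35, 18, 23), (27, 5, 9, r, 6, 18, 23)}.
Apply σ_{D ≠ 10}; surviving tuples: {(27, 26, 2, d, 14, 9, 13), (27, 26, 2, d, 15, 9, 13), (27, 26, 2, d, 16, 9, 13), (27, 26, 2, d, 32, 9, 13), (27, 26, 2, d, 35, 9, 13), (27, 26, 2, d, 6, 9, 13), (27, 5, 9, r, 14, 18, 23), (27, 5, 9, r, 15, 18, 23), (27, 5, 9, r, 16, 18, 23), (27, 5, 9, r, 32, 18, 23), (27, 5, 9, r, 35, 18, 23), (27, 5, 9, r, 6, 18, 23)}
Apply σ_{F > 12}; surviving tuples: {(27, 26, 2, d, 14, 9, 13), (27, 26, 2, d, 15, 9, 13), (27, 26, 2, d, 16, 9, 13), (27, 26, 2, d, 32, 9, 13), (27, 26, 2, d, 35, 9, 13), (27, 5, 9, r, 14, 18, 23), (27, 5, 9, r, 15, 18, 23), (27, 5, 9, r, 16, 18, 23), (27, 5, 9, r, 32, 18, 23), (27, 5, 9, r, 35, 18, 23)}
π_{A, C, F} gives {(26, 2, 14), (26, 2, 15), (26, 2, 16), (26, 2, 32), (26, 2, 35), (5, 9, 14), (5, 9, 15), (5, 9, 16), (5, 9, 32), (5, 9, 35)}.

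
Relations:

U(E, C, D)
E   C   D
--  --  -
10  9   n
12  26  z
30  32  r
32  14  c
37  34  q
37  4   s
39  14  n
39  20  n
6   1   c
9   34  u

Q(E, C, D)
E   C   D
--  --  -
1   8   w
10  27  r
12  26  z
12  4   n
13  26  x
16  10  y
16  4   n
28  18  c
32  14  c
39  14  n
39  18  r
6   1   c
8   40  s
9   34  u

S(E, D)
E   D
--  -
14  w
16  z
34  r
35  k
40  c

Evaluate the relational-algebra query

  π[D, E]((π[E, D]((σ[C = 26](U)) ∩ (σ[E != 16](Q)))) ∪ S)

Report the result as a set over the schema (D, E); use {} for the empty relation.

{(c, 40), (k, 35), (r, 34), (w, 14), (z, 12), (z, 16)}

Apply σ_{C = 26}; surviving tuples: {(12, 26, z)}
Apply σ_{E != 16}; surviving tuples: {(1, 8, w), (10, 27, r), (12, 26, z), (12, 4, n), (13, 26, x), (28, 18, c), (32, 14, c), (39, 14, n), (39, 18, r), (6, 1, c), (8, 40, s), (9, 34, u)}
Set intersection of the two operands is {(12, 26, z)}.
π_{E, D} gives {(12, z)}.
Set union of the two operands is {(12, z), (14, w), (16, z), (34, r), (35, k), (40, c)}.
π_{D, E} gives {(c, 40), (k, 35), (r, 34), (w, 14), (z, 12), (z, 16)}.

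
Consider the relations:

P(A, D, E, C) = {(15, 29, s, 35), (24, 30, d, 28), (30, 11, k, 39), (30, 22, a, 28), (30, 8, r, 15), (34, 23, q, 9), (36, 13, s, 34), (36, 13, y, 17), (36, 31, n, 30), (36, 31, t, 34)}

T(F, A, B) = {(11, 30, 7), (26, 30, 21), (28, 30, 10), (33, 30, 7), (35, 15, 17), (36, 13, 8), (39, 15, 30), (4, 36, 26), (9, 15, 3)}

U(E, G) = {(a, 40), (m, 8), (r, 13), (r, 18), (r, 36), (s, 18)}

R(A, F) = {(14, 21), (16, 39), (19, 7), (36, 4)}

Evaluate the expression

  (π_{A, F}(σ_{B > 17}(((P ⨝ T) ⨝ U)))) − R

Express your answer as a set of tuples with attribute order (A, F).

{(15, 39), (30, 26)}

Natural join on A: {(15, 29, s, 35, 35, 17), (15, 29, s, 35, 39, 30), (15, 29, s, 35, 9, 3), (30, 11, k, 39, 11, 7), (30, 11, k, 39, 26, 21), (30, 11, k, 39, 28, 10), (30, 11, k, 39, 33, 7), (30, 22, a, 28, 11, 7), (30, 22, a, 28, 26, 21), (30, 22, a, 28, 28, 10), (30, 22, a, 28, 33, 7), (30, 8, r, 15, 11, 7), (30, 8, r, 15, 26, 21), (30, 8, r, 15, 28, 10), (30, 8, r, 15, 33, 7), (36, 13, s, 34, 4, 26), (36, 13, y, 17, 4, 26), (36, 31, n, 30, 4, 26), (36, 31, t, 34, 4, 26)}
Natural join on E: {(15, 29, s, 35, 35, 17, 18), (15, 29, s, 35, 39, 30, 18), (15, 29, s, 35, 9, 3, 18), (30, 22, a, 28, 11, 7, 40), (30, 22, a, 28, 26, 21, 40), (30, 22, a, 28, 28, 10, 40), (30, 22, a, 28, 33, 7, 40), (30, 8, r, 15, 11, 7, 13), (30, 8, r, 15, 11, 7, 18), (30, 8, r, 15, 11, 7, 36), (30, 8, r, 15, 26, 21, 13), (30, 8, r, 15, 26, 21, 18), (30, 8, r, 15, 26, 21, 36), (30, 8, r, 15, 28, 10, 13), (30, 8, r, 15, 28, 10, 18), (30, 8, r, 15, 28, 10, 36), (30, 8, r, 15, 33, 7, 13), (30, 8, r, 15, 33, 7, 18), (30, 8, r, 15, 33, 7, 36), (36, 13, s, 34, 4, 26, 18)}
Selection B > 17: {(15, 29, s, 35, 39, 30, 18), (30, 22, a, 28, 26, 21, 40), (30, 8, r, 15, 26, 21, 13), (30, 8, r, 15, 26, 21, 18), (30, 8, r, 15, 26, 21, 36), (36, 13, s, 34, 4, 26, 18)}
Projecting to A, F (3 duplicate(s) eliminated): {(15, 39), (30, 26), (36, 4)}
Set difference of the two operands is {(15, 39), (30, 26)}.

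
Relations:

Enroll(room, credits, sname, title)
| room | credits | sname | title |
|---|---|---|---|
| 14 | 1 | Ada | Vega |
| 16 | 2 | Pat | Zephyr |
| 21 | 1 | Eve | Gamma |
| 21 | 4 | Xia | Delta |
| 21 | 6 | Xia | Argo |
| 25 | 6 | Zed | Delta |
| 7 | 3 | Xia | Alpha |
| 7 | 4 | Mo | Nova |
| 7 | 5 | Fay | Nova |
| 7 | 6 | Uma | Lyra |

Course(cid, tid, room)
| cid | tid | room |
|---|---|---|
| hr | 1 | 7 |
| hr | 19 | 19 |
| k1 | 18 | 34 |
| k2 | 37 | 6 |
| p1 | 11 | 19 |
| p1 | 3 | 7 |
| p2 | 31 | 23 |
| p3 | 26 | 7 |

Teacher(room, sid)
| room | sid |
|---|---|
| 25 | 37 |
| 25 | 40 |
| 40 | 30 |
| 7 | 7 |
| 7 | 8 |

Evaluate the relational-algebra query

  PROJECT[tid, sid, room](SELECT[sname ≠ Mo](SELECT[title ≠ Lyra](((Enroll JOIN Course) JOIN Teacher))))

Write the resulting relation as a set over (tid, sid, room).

Natural join on room: {(7, 3, Xia, Alpha, hr, 1), (7, 3, Xia, Alpha, p1, 3), (7, 3, Xia, Alpha, p3, 26), (7, 4, Mo, Nova, hr, 1), (7, 4, Mo, Nova, p1, 3), (7, 4, Mo, Nova, p3, 26), (7, 5, Fay, Nova, hr, 1), (7, 5, Fay, Nova, p1, 3), (7, 5, Fay, Nova, p3, 26), (7, 6, Uma, Lyra, hr, 1), (7, 6, Uma, Lyra, p1, 3), (7, 6, Uma, Lyra, p3, 26)}
Natural join on room: {(7, 3, Xia, Alpha, hr, 1, 7), (7, 3, Xia, Alpha, hr, 1, 8), (7, 3, Xia, Alpha, p1, 3, 7), (7, 3, Xia, Alpha, p1, 3, 8), (7, 3, Xia, Alpha, p3, 26, 7), (7, 3, Xia, Alpha, p3, 26, 8), (7, 4, Mo, Nova, hr, 1, 7), (7, 4, Mo, Nova, hr, 1, 8), (7, 4, Mo, Nova, p1, 3, 7), (7, 4, Mo, Nova, p1, 3, 8), (7, 4, Mo, Nova, p3, 26, 7), (7, 4, Mo, Nova, p3, 26, 8), (7, 5, Fay, Nova, hr, 1, 7), (7, 5, Fay, Nova, hr, 1, 8), (7, 5, Fay, Nova, p1, 3, 7), (7, 5, Fay, Nova, p1, 3, 8), (7, 5, Fay, Nova, p3, 26, 7), (7, 5, Fay, Nova, p3, 26, 8), (7, 6, Uma, Lyra, hr, 1, 7), (7, 6, Uma, Lyra, hr, 1, 8), (7, 6, Uma, Lyra, p1, 3, 7), (7, 6, Uma, Lyra, p1, 3, 8), (7, 6, Uma, Lyra, p3, 26, 7), (7, 6, Uma, Lyra, p3, 26, 8)}
Apply σ_{title ≠ Lyra}; surviving tuples: {(7, 3, Xia, Alpha, hr, 1, 7), (7, 3, Xia, Alpha, hr, 1, 8), (7, 3, Xia, Alpha, p1, 3, 7), (7, 3, Xia, Alpha, p1, 3, 8), (7, 3, Xia, Alpha, p3, 26, 7), (7, 3, Xia, Alpha, p3, 26, 8), (7, 4, Mo, Nova, hr, 1, 7), (7, 4, Mo, Nova, hr, 1, 8), (7, 4, Mo, Nova, p1, 3, 7), (7, 4, Mo, Nova, p1, 3, 8), (7, 4, Mo, Nova, p3, 26, 7), (7, 4, Mo, Nova, p3, 26, 8), (7, 5, Fay, Nova, hr, 1, 7), (7, 5, Fay, Nova, hr, 1, 8), (7, 5, Fay, Nova, p1, 3, 7), (7, 5, Fay, Nova, p1, 3, 8), (7, 5, Fay, Nova, p3, 26, 7), (7, 5, Fay, Nova, p3, 26, 8)}
Apply σ_{sname ≠ Mo}; surviving tuples: {(7, 3, Xia, Alpha, hr, 1, 7), (7, 3, Xia, Alpha, hr, 1, 8), (7, 3, Xia, Alpha, p1, 3, 7), (7, 3, Xia, Alpha, p1, 3, 8), (7, 3, Xia, Alpha, p3, 26, 7), (7, 3, Xia, Alpha, p3, 26, 8), (7, 5, Fay, Nova, hr, 1, 7), (7, 5, Fay, Nova, hr, 1, 8), (7, 5, Fay, Nova, p1, 3, 7), (7, 5, Fay, Nova, p1, 3, 8), (7, 5, Fay, Nova, p3, 26, 7), (7, 5, Fay, Nova, p3, 26, 8)}
Projecting to tid, sid, room (6 duplicate(s) eliminated): {(1, 7, 7), (1, 8, 7), (26, 7, 7), (26, 8, 7), (3, 7, 7), (3, 8, 7)}

{(1, 7, 7), (1, 8, 7), (26, 7, 7), (26, 8, 7), (3, 7, 7), (3, 8, 7)}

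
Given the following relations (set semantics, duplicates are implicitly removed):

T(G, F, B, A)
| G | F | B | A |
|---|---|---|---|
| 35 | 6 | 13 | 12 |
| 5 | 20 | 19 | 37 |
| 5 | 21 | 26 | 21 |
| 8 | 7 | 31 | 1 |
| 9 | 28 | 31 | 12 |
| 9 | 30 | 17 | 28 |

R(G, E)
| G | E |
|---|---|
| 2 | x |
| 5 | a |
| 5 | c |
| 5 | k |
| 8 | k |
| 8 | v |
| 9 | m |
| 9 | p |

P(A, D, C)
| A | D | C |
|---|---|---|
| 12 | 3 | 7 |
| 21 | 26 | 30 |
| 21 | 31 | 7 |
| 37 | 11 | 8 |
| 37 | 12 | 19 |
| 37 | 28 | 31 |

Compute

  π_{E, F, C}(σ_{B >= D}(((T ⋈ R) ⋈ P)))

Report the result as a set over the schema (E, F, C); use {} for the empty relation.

Natural join on G: {(5, 20, 19, 37, a), (5, 20, 19, 37, c), (5, 20, 19, 37, k), (5, 21, 26, 21, a), (5, 21, 26, 21, c), (5, 21, 26, 21, k), (8, 7, 31, 1, k), (8, 7, 31, 1, v), (9, 28, 31, 12, m), (9, 28, 31, 12, p), (9, 30, 17, 28, m), (9, 30, 17, 28, p)}
Natural join on A: {(5, 20, 19, 37, a, 11, 8), (5, 20, 19, 37, a, 12, 19), (5, 20, 19, 37, a, 28, 31), (5, 20, 19, 37, c, 11, 8), (5, 20, 19, 37, c, 12, 19), (5, 20, 19, 37, c, 28, 31), (5, 20, 19, 37, k, 11, 8), (5, 20, 19, 37, k, 12, 19), (5, 20, 19, 37, k, 28, 31), (5, 21, 26, 21, a, 26, 30), (5, 21, 26, 21, a, 31, 7), (5, 21, 26, 21, c, 26, 30), (5, 21, 26, 21, c, 31, 7), (5, 21, 26, 21, k, 26, 30), (5, 21, 26, 21, k, 31, 7), (9, 28, 31, 12, m, 3, 7), (9, 28, 31, 12, p, 3, 7)}
Filtering on B >= D leaves {(5, 20, 19, 37, a, 11, 8), (5, 20, 19, 37, a, 12, 19), (5, 20, 19, 37, c, 11, 8), (5, 20, 19, 37, c, 12, 19), (5, 20, 19, 37, k, 11, 8), (5, 20, 19, 37, k, 12, 19), (5, 21, 26, 21, a, 26, 30), (5, 21, 26, 21, c, 26, 30), (5, 21, 26, 21, k, 26, 30), (9, 28, 31, 12, m, 3, 7), (9, 28, 31, 12, p, 3, 7)}.
Projecting to E, F, C: {(a, 20, 19), (a, 20, 8), (a, 21, 30), (c, 20, 19), (c, 20, 8), (c, 21, 30), (k, 20, 19), (k, 20, 8), (k, 21, 30), (m, 28, 7), (p, 28, 7)}

{(a, 20, 19), (a, 20, 8), (a, 21, 30), (c, 20, 19), (c, 20, 8), (c, 21, 30), (k, 20, 19), (k, 20, 8), (k, 21, 30), (m, 28, 7), (p, 28, 7)}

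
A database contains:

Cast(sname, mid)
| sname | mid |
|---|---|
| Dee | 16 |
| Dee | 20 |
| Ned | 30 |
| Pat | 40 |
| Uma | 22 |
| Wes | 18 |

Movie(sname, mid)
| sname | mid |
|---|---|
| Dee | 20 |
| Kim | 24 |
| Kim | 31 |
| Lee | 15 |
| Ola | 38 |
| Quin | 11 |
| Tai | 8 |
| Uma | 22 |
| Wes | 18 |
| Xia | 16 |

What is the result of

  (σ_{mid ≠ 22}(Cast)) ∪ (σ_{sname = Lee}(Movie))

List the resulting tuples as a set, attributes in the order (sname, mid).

{(Dee, 16), (Dee, 20), (Lee, 15), (Ned, 30), (Pat, 40), (Wes, 18)}

Selection mid ≠ 22: {(Dee, 16), (Dee, 20), (Ned, 30), (Pat, 40), (Wes, 18)}
Selection sname = Lee: {(Lee, 15)}
Set union of the two operands is {(Dee, 16), (Dee, 20), (Lee, 15), (Ned, 30), (Pat, 40), (Wes, 18)}.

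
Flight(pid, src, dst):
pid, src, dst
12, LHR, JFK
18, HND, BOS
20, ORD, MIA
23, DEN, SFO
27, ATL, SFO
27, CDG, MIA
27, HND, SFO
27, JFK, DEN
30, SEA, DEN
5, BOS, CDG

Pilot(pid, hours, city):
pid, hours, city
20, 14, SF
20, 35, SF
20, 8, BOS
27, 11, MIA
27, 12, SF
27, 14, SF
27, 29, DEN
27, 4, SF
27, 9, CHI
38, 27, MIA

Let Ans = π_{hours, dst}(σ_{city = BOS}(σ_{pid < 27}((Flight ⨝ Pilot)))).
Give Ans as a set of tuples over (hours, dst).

{(8, MIA)}

Natural join on pid: {(20, ORD, MIA, 14, SF), (20, ORD, MIA, 35, SF), (20, ORD, MIA, 8, BOS), (27, ATL, SFO, 11, MIA), (27, ATL, SFO, 12, SF), (27, ATL, SFO, 14, SF), (27, ATL, SFO, 29, DEN), (27, ATL, SFO, 4, SF), (27, ATL, SFO, 9, CHI), (27, CDG, MIA, 11, MIA), (27, CDG, MIA, 12, SF), (27, CDG, MIA, 14, SF), (27, CDG, MIA, 29, DEN), (27, CDG, MIA, 4, SF), (27, CDG, MIA, 9, CHI), (27, HND, SFO, 11, MIA), (27, HND, SFO, 12, SF), (27, HND, SFO, 14, SF), (27, HND, SFO, 29, DEN), (27, HND, SFO, 4, SF), (27, HND, SFO, 9, CHI), (27, JFK, DEN, 11, MIA), (27, JFK, DEN, 12, SF), (27, JFK, DEN, 14, SF), (27, JFK, DEN, 29, DEN), (27, JFK, DEN, 4, SF), (27, JFK, DEN, 9, CHI)}
Apply σ_{pid < 27}; surviving tuples: {(20, ORD, MIA, 14, SF), (20, ORD, MIA, 35, SF), (20, ORD, MIA, 8, BOS)}
Apply σ_{city = BOS}; surviving tuples: {(20, ORD, MIA, 8, BOS)}
Projecting to hours, dst: {(8, MIA)}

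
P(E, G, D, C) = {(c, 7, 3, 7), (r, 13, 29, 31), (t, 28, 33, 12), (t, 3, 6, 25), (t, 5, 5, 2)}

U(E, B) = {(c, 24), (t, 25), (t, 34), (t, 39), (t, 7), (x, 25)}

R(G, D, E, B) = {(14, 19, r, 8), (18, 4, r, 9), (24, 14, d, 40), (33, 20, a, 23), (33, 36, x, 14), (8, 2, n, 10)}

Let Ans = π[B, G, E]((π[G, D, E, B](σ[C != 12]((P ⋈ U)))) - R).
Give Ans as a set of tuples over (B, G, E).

Joining P and U on E yields {(c, 7, 3, 7, 24), (t, 28, 33, 12, 25), (t, 28, 33, 12, 34), (t, 28, 33, 12, 39), (t, 28, 33, 12, 7), (t, 3, 6, 25, 25), (t, 3, 6, 25, 34), (t, 3, 6, 25, 39), (t, 3, 6, 25, 7), (t, 5, 5, 2, 25), (t, 5, 5, 2, 34), (t, 5, 5, 2, 39), (t, 5, 5, 2, 7)}.
Apply σ_{C != 12}; surviving tuples: {(c, 7, 3, 7, 24), (t, 3, 6, 25, 25), (t, 3, 6, 25, 34), (t, 3, 6, 25, 39), (t, 3, 6, 25, 7), (t, 5, 5, 2, 25), (t, 5, 5, 2, 34), (t, 5, 5, 2, 39), (t, 5, 5, 2, 7)}
Projecting to G, D, E, B: {(3, 6, t, 25), (3, 6, t, 34), (3, 6, t, 39), (3, 6, t, 7), (5, 5, t, 25), (5, 5, t, 34), (5, 5, t, 39), (5, 5, t, 7), (7, 3, c, 24)}
Taking the difference: {(3, 6, t, 25), (3, 6, t, 34), (3, 6, t, 39), (3, 6, t, 7), (5, 5, t, 25), (5, 5, t, 34), (5, 5, t, 39), (5, 5, t, 7), (7, 3, c, 24)}
Projecting to B, G, E: {(24, 7, c), (25, 3, t), (25, 5, t), (34, 3, t), (34, 5, t), (39, 3, t), (39, 5, t), (7, 3, t), (7, 5, t)}

{(24, 7, c), (25, 3, t), (25, 5, t), (34, 3, t), (34, 5, t), (39, 3, t), (39, 5, t), (7, 3, t), (7, 5, t)}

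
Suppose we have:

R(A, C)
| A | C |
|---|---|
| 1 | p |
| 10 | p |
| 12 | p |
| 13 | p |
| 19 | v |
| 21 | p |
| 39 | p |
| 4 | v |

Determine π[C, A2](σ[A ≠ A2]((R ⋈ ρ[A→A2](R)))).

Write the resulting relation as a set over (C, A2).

ρ[A→A2]: schema becomes (A2, C); tuples unchanged.
Joining R and ρ[A→A2](R) on C yields {(1, p, 1), (1, p, 10), (1, p, 12), (1, p, 13), (1, p, 21), (1, p, 39), (10, p, 1), (10, p, 10), (10, p, 12), (10, p, 13), (10, p, 21), (10, p, 39), (12, p, 1), (12, p, 10), (12, p, 12), (12, p, 13), (12, p, 21), (12, p, 39), (13, p, 1), (13, p, 10), (13, p, 12), (13, p, 13), (13, p, 21), (13, p, 39), (19, v, 19), (19, v, 4), (21, p, 1), (21, p, 10), (21, p, 12), (21, p, 13), (21, p, 21), (21, p, 39), (39, p, 1), (39, p, 10), (39, p, 12), (39, p, 13), (39, p, 21), (39, p, 39), (4, v, 19), (4, v, 4)}.
Filtering on A ≠ A2 leaves {(1, p, 10), (1, p, 12), (1, p, 13), (1, p, 21), (1, p, 39), (10, p, 1), (10, p, 12), (10, p, 13), (10, p, 21), (10, p, 39), (12, p, 1), (12, p, 10), (12, p, 13), (12, p, 21), (12, p, 39), (13, p, 1), (13, p, 10), (13, p, 12), (13, p, 21), (13, p, 39), (19, v, 4), (21, p, 1), (21, p, 10), (21, p, 12), (21, p, 13), (21, p, 39), (39, p, 1), (39, p, 10), (39, p, 12), (39, p, 13), (39, p, 21), (4, v, 19)}.
Projecting to C, A2 (24 duplicate(s) eliminated): {(p, 1), (p, 10), (p, 12), (p, 13), (p, 21), (p, 39), (v, 19), (v, 4)}

{(p, 1), (p, 10), (p, 12), (p, 13), (p, 21), (p, 39), (v, 19), (v, 4)}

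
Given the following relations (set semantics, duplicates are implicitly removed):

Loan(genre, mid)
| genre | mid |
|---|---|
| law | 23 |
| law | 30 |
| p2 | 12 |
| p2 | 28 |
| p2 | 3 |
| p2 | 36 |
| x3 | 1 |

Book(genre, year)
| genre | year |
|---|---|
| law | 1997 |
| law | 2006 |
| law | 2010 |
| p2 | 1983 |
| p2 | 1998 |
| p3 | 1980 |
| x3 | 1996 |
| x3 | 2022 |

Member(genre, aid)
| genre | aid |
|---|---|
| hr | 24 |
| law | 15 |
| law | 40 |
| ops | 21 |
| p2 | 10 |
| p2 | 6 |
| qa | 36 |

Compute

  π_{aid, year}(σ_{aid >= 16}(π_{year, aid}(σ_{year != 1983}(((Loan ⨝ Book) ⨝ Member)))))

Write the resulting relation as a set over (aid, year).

{(40, 1997), (40, 2006), (40, 2010)}

Loan ⋈ Book (natural join on genre): {(law, 23, 1997), (law, 23, 2006), (law, 23, 2010), (law, 30, 1997), (law, 30, 2006), (law, 30, 2010), (p2, 12, 1983), (p2, 12, 1998), (p2, 28, 1983), (p2, 28, 1998), (p2, 3, 1983), (p2, 3, 1998), (p2, 36, 1983), (p2, 36, 1998), (x3, 1, 1996), (x3, 1, 2022)}
(Loan ⨝ Book) ⋈ Member (natural join on genre): {(law, 23, 1997, 15), (law, 23, 1997, 40), (law, 23, 2006, 15), (law, 23, 2006, 40), (law, 23, 2010, 15), (law, 23, 2010, 40), (law, 30, 1997, 15), (law, 30, 1997, 40), (law, 30, 2006, 15), (law, 30, 2006, 40), (law, 30, 2010, 15), (law, 30, 2010, 40), (p2, 12, 1983, 10), (p2, 12, 1983, 6), (p2, 12, 1998, 10), (p2, 12, 1998, 6), (p2, 28, 1983, 10), (p2, 28, 1983, 6), (p2, 28, 1998, 10), (p2, 28, 1998, 6), (p2, 3, 1983, 10), (p2, 3, 1983, 6), (p2, 3, 1998, 10), (p2, 3, 1998, 6), (p2, 36, 1983, 10), (p2, 36, 1983, 6), (p2, 36, 1998, 10), (p2, 36, 1998, 6)}
Filtering on year != 1983 leaves {(law, 23, 1997, 15), (law, 23, 1997, 40), (law, 23, 2006, 15), (law, 23, 2006, 40), (law, 23, 2010, 15), (law, 23, 2010, 40), (law, 30, 1997, 15), (law, 30, 1997, 40), (law, 30, 2006, 15), (law, 30, 2006, 40), (law, 30, 2010, 15), (law, 30, 2010, 40), (p2, 12, 1998, 10), (p2, 12, 1998, 6), (p2, 28, 1998, 10), (p2, 28, 1998, 6), (p2, 3, 1998, 10), (p2, 3, 1998, 6), (p2, 36, 1998, 10), (p2, 36, 1998, 6)}.
π[year, aid]: project onto (year, aid) (12 duplicate(s) eliminated) → {(1997, 15), (1997, 40), (1998, 10), (1998, 6), (2006, 15), (2006, 40), (2010, 15), (2010, 40)}
Filtering on aid >= 16 leaves {(1997, 40), (2006, 40), (2010, 40)}.
π[aid, year]: project onto (aid, year) → {(40, 1997), (40, 2006), (40, 2010)}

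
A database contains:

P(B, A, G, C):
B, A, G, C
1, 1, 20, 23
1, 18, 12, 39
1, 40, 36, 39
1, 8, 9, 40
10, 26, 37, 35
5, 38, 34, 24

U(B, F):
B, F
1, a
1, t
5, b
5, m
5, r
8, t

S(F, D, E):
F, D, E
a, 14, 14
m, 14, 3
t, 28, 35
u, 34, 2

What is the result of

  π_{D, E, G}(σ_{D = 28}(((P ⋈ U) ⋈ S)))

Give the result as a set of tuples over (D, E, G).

{(28, 35, 12), (28, 35, 20), (28, 35, 36), (28, 35, 9)}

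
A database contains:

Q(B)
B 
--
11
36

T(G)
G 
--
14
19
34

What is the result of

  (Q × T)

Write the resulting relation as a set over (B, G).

{(11, 14), (11, 19), (11, 34), (36, 14), (36, 19), (36, 34)}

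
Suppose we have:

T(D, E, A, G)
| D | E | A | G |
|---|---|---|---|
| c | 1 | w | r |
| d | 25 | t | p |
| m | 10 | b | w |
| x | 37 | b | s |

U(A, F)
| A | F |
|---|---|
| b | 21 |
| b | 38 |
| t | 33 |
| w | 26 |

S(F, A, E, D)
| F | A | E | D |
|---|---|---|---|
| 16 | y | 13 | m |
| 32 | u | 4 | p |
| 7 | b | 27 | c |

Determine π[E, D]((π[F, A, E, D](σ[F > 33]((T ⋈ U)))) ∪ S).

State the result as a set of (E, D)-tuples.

Natural join on A: {(c, 1, w, r, 26), (d, 25, t, p, 33), (m, 10, b, w, 21), (m, 10, b, w, 38), (x, 37, b, s, 21), (x, 37, b, s, 38)}
Selection F > 33: {(m, 10, b, w, 38), (x, 37, b, s, 38)}
π_{F, A, E, D} gives {(38, b, 10, m), (38, b, 37, x)}.
Union: {(38, b, 10, m), (38, b, 37, x)} with {(16, y, 13, m), (32, u, 4, p), (7, b, 27, c)} → {(16, y, 13, m), (32, u, 4, p), (38, b, 10, m), (38, b, 37, x), (7, b, 27, c)}
π_{E, D} gives {(10, m), (13, m), (27, c), (37, x), (4, p)}.

{(10, m), (13, m), (27, c), (37, x), (4, p)}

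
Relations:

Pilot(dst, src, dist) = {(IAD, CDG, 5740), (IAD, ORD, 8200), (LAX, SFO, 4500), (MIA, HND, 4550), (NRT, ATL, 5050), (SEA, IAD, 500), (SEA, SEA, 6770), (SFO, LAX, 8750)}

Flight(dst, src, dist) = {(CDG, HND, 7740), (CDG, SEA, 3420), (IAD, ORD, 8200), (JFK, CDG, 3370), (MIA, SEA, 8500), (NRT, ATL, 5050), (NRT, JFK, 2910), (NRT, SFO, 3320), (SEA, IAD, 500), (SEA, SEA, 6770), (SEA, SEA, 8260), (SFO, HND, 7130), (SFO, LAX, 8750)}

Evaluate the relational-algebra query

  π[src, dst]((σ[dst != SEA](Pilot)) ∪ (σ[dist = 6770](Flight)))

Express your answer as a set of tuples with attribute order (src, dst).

{(ATL, NRT), (CDG, IAD), (HND, MIA), (LAX, SFO), (ORD, IAD), (SEA, SEA), (SFO, LAX)}

Apply σ_{dst != SEA}; surviving tuples: {(IAD, CDG, 5740), (IAD, ORD, 8200), (LAX, SFO, 4500), (MIA, HND, 4550), (NRT, ATL, 5050), (SFO, LAX, 8750)}
Apply σ_{dist = 6770}; surviving tuples: {(SEA, SEA, 6770)}
Taking the union: {(IAD, CDG, 5740), (IAD, ORD, 8200), (LAX, SFO, 4500), (MIA, HND, 4550), (NRT, ATL, 5050), (SEA, SEA, 6770), (SFO, LAX, 8750)}
π_{src, dst} gives {(ATL, NRT), (CDG, IAD), (HND, MIA), (LAX, SFO), (ORD, IAD), (SEA, SEA), (SFO, LAX)}.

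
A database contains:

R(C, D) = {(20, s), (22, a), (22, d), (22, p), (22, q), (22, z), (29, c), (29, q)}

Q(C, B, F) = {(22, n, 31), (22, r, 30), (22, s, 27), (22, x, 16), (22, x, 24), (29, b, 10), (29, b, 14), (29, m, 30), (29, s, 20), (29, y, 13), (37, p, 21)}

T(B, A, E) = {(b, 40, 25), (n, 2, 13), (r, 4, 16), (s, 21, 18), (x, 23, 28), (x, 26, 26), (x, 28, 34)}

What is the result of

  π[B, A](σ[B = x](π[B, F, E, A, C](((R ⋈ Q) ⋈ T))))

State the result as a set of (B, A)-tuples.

Joining R and Q on C yields {(22, a, n, 31), (22, a, r, 30), (22, a, s, 27), (22, a, x, 16), (22, a, x, 24), (22, d, n, 31), (22, d, r, 30), (22, d, s, 27), (22, d, x, 16), (22, d, x, 24), (22, p, n, 31), (22, p, r, 30), (22, p, s, 27), (22, p, x, 16), (22, p, x, 24), (22, q, n, 31), (22, q, r, 30), (22, q, s, 27), (22, q, x, 16), (22, q, x, 24), (22, z, n, 31), (22, z, r, 30), (22, z, s, 27), (22, z, x, 16), (22, z, x, 24), (29, c, b, 10), (29, c, b, 14), (29, c, m, 30), (29, c, s, 20), (29, c, y, 13), (29, q, b, 10), (29, q, b, 14), (29, q, m, 30), (29, q, s, 20), (29, q, y, 13)}.
Joining (R ⋈ Q) and T on B yields {(22, a, n, 31, 2, 13), (22, a, r, 30, 4, 16), (22, a, s, 27, 21, 18), (22, a, x, 16, 23, 28), (22, a, x, 16, 26, 26), (22, a, x, 16, 28, 34), (22, a, x, 24, 23, 28), (22, a, x, 24, 26, 26), (22, a, x, 24, 28, 34), (22, d, n, 31, 2, 13), (22, d, r, 30, 4, 16), (22, d, s, 27, 21, 18), (22, d, x, 16, 23, 28), (22, d, x, 16, 26, 26), (22, d, x, 16, 28, 34), (22, d, x, 24, 23, 28), (22, d, x, 24, 26, 26), (22, d, x, 24, 28, 34), (22, p, n, 31, 2, 13), (22, p, r, 30, 4, 16), (22, p, s, 27, 21, 18), (22, p, x, 16, 23, 28), (22, p, x, 16, 26, 26), (22, p, x, 16, 28, 34), (22, p, x, 24, 23, 28), (22, p, x, 24, 26, 26), (22, p, x, 24, 28, 34), (22, q, n, 31, 2, 13), (22, q, r, 30, 4, 16), (22, q, s, 27, 21, 18), (22, q, x, 16, 23, 28), (22, q, x, 16, 26, 26), (22, q, x, 16, 28, 34), (22, q, x, 24, 23, 28), (22, q, x, 24, 26, 26), (22, q, x, 24, 28, 34), (22, z, n, 31, 2, 13), (22, z, r, 30, 4, 16), (22, z, s, 27, 21, 18), (22, z, x, 16, 23, 28), (22, z, x, 16, 26, 26), (22, z, x, 16, 28, 34), (22, z, x, 24, 23, 28), (22, z, x, 24, 26, 26), (22, z, x, 24, 28, 34), (29, c, b, 10, 40, 25), (29, c, b, 14, 40, 25), (29, c, s, 20, 21, 18), (29, q, b, 10, 40, 25), (29, q, b, 14, 40, 25), (29, q, s, 20, 21, 18)}.
Keep only column(s) B, F, E, A, C (39 duplicate(s) eliminated): {(b, 10, 25, 40, 29), (b, 14, 25, 40, 29), (n, 31, 13, 2, 22), (r, 30, 16, 4, 22), (s, 20, 18, 21, 29), (s, 27, 18, 21, 22), (x, 16, 26, 26, 22), (x, 16, 28, 23, 22), (x, 16, 34, 28, 22), (x, 24, 26, 26, 22), (x, 24, 28, 23, 22), (x, 24, 34, 28, 22)}
Filtering on B = x leaves {(x, 16, 26, 26, 22), (x, 16, 28, 23, 22), (x, 16, 34, 28, 22), (x, 24, 26, 26, 22), (x, 24, 28, 23, 22), (x, 24, 34, 28, 22)}.
Keep only column(s) B, A (3 duplicate(s) eliminated): {(x, 23), (x, 26), (x, 28)}

{(x, 23), (x, 26), (x, 28)}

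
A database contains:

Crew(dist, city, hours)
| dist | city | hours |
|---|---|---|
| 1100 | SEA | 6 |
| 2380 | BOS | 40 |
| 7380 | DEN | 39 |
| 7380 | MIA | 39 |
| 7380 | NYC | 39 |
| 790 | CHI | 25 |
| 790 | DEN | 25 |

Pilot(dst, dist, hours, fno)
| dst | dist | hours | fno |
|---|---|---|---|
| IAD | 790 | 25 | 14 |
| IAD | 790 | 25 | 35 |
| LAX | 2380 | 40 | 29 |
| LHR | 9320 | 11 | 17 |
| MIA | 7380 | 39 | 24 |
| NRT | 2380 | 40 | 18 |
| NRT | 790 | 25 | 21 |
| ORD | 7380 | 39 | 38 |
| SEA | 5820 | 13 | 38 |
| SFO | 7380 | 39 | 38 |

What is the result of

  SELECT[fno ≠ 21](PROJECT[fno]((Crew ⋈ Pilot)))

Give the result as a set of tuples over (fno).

{14, 18, 24, 29, 35, 38}

Natural join on dist, hours: {(2380, BOS, 40, LAX, 29), (2380, BOS, 40, NRT, 18), (7380, DEN, 39, MIA, 24), (7380, DEN, 39, ORD, 38), (7380, DEN, 39, SFO, 38), (7380, MIA, 39, MIA, 24), (7380, MIA, 39, ORD, 38), (7380, MIA, 39, SFO, 38), (7380, NYC, 39, MIA, 24), (7380, NYC, 39, ORD, 38), (7380, NYC, 39, SFO, 38), (790, CHI, 25, IAD, 14), (790, CHI, 25, IAD, 35), (790, CHI, 25, NRT, 21), (790, DEN, 25, IAD, 14), (790, DEN, 25, IAD, 35), (790, DEN, 25, NRT, 21)}
Projecting to fno (10 duplicate(s) eliminated): {14, 18, 21, 24, 29, 35, 38}
Apply σ_{fno ≠ 21}; surviving tuples: {14, 18, 24, 29, 35, 38}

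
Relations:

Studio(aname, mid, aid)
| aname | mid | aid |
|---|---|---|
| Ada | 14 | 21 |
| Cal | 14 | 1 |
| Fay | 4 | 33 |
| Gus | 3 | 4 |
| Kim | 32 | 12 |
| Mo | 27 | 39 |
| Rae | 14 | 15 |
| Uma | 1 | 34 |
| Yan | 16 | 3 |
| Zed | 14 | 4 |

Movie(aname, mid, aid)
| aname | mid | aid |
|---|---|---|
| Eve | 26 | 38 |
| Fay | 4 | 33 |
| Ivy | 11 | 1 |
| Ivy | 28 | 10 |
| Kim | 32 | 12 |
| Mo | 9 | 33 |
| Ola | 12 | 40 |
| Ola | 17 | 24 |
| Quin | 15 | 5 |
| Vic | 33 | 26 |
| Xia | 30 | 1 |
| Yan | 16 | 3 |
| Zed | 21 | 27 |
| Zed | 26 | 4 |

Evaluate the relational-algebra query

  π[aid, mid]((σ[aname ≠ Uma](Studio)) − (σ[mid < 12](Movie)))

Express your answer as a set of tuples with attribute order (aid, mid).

{(1, 14), (12, 32), (15, 14), (21, 14), (3, 16), (39, 27), (4, 14), (4, 3)}

Filtering on aname ≠ Uma leaves {(Ada, 14, 21), (Cal, 14, 1), (Fay, 4, 33), (Gus, 3, 4), (Kim, 32, 12), (Mo, 27, 39), (Rae, 14, 15), (Yan, 16, 3), (Zed, 14, 4)}.
Filtering on mid < 12 leaves {(Fay, 4, 33), (Ivy, 11, 1), (Mo, 9, 33)}.
Taking the difference: {(Ada, 14, 21), (Cal, 14, 1), (Gus, 3, 4), (Kim, 32, 12), (Mo, 27, 39), (Rae, 14, 15), (Yan, 16, 3), (Zed, 14, 4)}
π_{aid, mid} gives {(1, 14), (12, 32), (15, 14), (21, 14), (3, 16), (39, 27), (4, 14), (4, 3)}.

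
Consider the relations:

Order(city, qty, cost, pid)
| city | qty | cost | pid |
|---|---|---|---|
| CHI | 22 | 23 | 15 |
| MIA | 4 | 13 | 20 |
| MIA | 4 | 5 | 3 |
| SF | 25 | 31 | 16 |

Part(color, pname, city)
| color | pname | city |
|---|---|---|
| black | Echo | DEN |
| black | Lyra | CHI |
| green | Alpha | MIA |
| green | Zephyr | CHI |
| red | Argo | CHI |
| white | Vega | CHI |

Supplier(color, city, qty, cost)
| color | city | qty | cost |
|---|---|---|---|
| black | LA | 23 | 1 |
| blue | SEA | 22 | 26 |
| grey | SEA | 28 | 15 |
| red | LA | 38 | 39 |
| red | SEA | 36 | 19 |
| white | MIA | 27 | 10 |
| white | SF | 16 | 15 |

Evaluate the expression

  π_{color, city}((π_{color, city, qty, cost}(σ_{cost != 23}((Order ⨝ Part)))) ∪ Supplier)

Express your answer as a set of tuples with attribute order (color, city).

{(black, LA), (blue, SEA), (green, MIA), (grey, SEA), (red, LA), (red, SEA), (white, MIA), (white, SF)}

Order ⋈ Part (natural join on city): {(CHI, 22, 23, 15, black, Lyra), (CHI, 22, 23, 15, green, Zephyr), (CHI, 22, 23, 15, red, Argo), (CHI, 22, 23, 15, white, Vega), (MIA, 4, 13, 20, green, Alpha), (MIA, 4, 5, 3, green, Alpha)}
Selection cost != 23: {(MIA, 4, 13, 20, green, Alpha), (MIA, 4, 5, 3, green, Alpha)}
Keep only column(s) color, city, qty, cost: {(green, MIA, 4, 13), (green, MIA, 4, 5)}
Set union of the two operands is {(black, LA, 23, 1), (blue, SEA, 22, 26), (green, MIA, 4, 13), (green, MIA, 4, 5), (grey, SEA, 28, 15), (red, LA, 38, 39), (red, SEA, 36, 19), (white, MIA, 27, 10), (white, SF, 16, 15)}.
Keep only column(s) color, city (1 duplicate(s) eliminated): {(black, LA), (blue, SEA), (green, MIA), (grey, SEA), (red, LA), (red, SEA), (white, MIA), (white, SF)}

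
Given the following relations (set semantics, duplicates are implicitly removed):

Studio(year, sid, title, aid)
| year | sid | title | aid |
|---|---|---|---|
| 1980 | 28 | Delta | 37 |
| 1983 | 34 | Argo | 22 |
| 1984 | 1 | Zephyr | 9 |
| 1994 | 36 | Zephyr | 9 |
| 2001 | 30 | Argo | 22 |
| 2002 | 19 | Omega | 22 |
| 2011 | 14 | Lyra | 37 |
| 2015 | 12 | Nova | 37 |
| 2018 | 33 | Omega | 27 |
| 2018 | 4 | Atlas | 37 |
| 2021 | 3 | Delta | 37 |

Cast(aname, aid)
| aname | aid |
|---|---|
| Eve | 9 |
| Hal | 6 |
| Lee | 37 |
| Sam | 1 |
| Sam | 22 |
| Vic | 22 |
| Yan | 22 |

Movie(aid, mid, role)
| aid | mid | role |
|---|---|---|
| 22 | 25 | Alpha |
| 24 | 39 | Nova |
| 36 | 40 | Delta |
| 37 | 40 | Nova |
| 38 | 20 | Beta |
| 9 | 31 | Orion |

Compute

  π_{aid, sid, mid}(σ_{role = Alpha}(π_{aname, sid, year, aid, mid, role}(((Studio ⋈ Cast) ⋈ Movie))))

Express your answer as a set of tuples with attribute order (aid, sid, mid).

Studio ⋈ Cast (natural join on aid): {(1980, 28, Delta, 37, Lee), (1983, 34, Argo, 22, Sam), (1983, 34, Argo, 22, Vic), (1983, 34, Argo, 22, Yan), (1984, 1, Zephyr, 9, Eve), (1994, 36, Zephyr, 9, Eve), (2001, 30, Argo, 22, Sam), (2001, 30, Argo, 22, Vic), (2001, 30, Argo, 22, Yan), (2002, 19, Omega, 22, Sam), (2002, 19, Omega, 22, Vic), (2002, 19, Omega, 22, Yan), (2011, 14, Lyra, 37, Lee), (2015, 12, Nova, 37, Lee), (2018, 4, Atlas, 37, Lee), (2021, 3, Delta, 37, Lee)}
(Studio ⋈ Cast) ⋈ Movie (natural join on aid): {(1980, 28, Delta, 37, Lee, 40, Nova), (1983, 34, Argo, 22, Sam, 25, Alpha), (1983, 34, Argo, 22, Vic, 25, Alpha), (1983, 34, Argo, 22, Yan, 25, Alpha), (1984, 1, Zephyr, 9, Eve, 31, Orion), (1994, 36, Zephyr, 9, Eve, 31, Orion), (2001, 30, Argo, 22, Sam, 25, Alpha), (2001, 30, Argo, 22, Vic, 25, Alpha), (2001, 30, Argo, 22, Yan, 25, Alpha), (2002, 19, Omega, 22, Sam, 25, Alpha), (2002, 19, Omega, 22, Vic, 25, Alpha), (2002, 19, Omega, 22, Yan, 25, Alpha), (2011, 14, Lyra, 37, Lee, 40, Nova), (2015, 12, Nova, 37, Lee, 40, Nova), (2018, 4, Atlas, 37, Lee, 40, Nova), (2021, 3, Delta, 37, Lee, 40, Nova)}
π_{aname, sid, year, aid, mid, role} gives {(Eve, 1, 1984, 9, 31, Orion), (Eve, 36, 1994, 9, 31, Orion), (Lee, 12, 2015, 37, 40, Nova), (Lee, 14, 2011, 37, 40, Nova), (Lee, 28, 1980, 37, 40, Nova), (Lee, 3, 2021, 37, 40, Nova), (Lee, 4, 2018, 37, 40, Nova), (Sam, 19, 2002, 22, 25, Alpha), (Sam, 30, 2001, 22, 25, Alpha), (Sam, 34, 1983, 22, 25, Alpha), (Vic, 19, 2002, 22, 25, Alpha), (Vic, 30, 2001, 22, 25, Alpha), (Vic, 34, 1983, 22, 25, Alpha), (Yan, 19, 2002, 22, 25, Alpha), (Yan, 30, 2001, 22, 25, Alpha), (Yan, 34, 1983, 22, 25, Alpha)}.
Apply σ_{role = Alpha}; surviving tuples: {(Sam, 19, 2002, 22, 25, Alpha), (Sam, 30, 2001, 22, 25, Alpha), (Sam, 34, 1983, 22, 25, Alpha), (Vic, 19, 2002, 22, 25, Alpha), (Vic, 30, 2001, 22, 25, Alpha), (Vic, 34, 1983, 22, 25, Alpha), (Yan, 19, 2002, 22, 25, Alpha), (Yan, 30, 2001, 22, 25, Alpha), (Yan, 34, 1983, 22, 25, Alpha)}
π_{aid, sid, mid} gives {(22, 19, 25), (22, 30, 25), (22, 34, 25)} (6 duplicate(s) eliminated).

{(22, 19, 25), (22, 30, 25), (22, 34, 25)}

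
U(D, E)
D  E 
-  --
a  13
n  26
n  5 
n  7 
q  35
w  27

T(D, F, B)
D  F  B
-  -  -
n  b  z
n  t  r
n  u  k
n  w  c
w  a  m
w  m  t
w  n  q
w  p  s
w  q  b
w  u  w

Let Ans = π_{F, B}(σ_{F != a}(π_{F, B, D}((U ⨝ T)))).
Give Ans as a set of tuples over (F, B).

Natural join on D: {(n, 26, b, z), (n, 26, t, r), (n, 26, u, k), (n, 26, w, c), (n, 5, b, z), (n, 5, t, r), (n, 5, u, k), (n, 5, w, c), (n, 7, b, z), (n, 7, t, r), (n, 7, u, k), (n, 7, w, c), (w, 27, a, m), (w, 27, m, t), (w, 27, n, q), (w, 27, p, s), (w, 27, q, b), (w, 27, u, w)}
π[F, B, D]: project onto (F, B, D) (8 duplicate(s) eliminated) → {(a, m, w), (b, z, n), (m, t, w), (n, q, w), (p, s, w), (q, b, w), (t, r, n), (u, k, n), (u, w, w), (w, c, n)}
σ[F != a]: keep tuples satisfying F != a → {(b, z, n), (m, t, w), (n, q, w), (p, s, w), (q, b, w), (t, r, n), (u, k, n), (u, w, w), (w, c, n)}
π[F, B]: project onto (F, B) → {(b, z), (m, t), (n, q), (p, s), (q, b), (t, r), (u, k), (u, w), (w, c)}

{(b, z), (m, t), (n, q), (p, s), (q, b), (t, r), (u, k), (u, w), (w, c)}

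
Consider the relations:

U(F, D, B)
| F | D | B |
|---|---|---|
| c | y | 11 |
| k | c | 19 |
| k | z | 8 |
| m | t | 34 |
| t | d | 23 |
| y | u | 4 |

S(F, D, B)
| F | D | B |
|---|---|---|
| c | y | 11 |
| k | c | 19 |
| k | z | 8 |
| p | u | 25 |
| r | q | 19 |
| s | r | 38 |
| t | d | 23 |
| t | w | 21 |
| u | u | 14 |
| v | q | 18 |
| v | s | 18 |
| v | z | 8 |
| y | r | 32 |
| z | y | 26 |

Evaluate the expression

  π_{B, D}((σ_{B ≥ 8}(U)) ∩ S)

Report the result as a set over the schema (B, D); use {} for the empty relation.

{(11, y), (19, c), (23, d), (8, z)}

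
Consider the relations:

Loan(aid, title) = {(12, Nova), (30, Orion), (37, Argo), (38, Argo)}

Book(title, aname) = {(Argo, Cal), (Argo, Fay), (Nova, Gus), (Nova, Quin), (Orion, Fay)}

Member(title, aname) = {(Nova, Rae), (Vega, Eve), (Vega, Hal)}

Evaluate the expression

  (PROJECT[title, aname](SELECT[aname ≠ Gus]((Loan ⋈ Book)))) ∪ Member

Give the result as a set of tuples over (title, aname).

Natural join on title: {(12, Nova, Gus), (12, Nova, Quin), (30, Orion, Fay), (37, Argo, Cal), (37, Argo, Fay), (38, Argo, Cal), (38, Argo, Fay)}
σ[aname ≠ Gus]: keep tuples satisfying aname ≠ Gus → {(12, Nova, Quin), (30, Orion, Fay), (37, Argo, Cal), (37, Argo, Fay), (38, Argo, Cal), (38, Argo, Fay)}
Projecting to title, aname (2 duplicate(s) eliminated): {(Argo, Cal), (Argo, Fay), (Nova, Quin), (Orion, Fay)}
Set union of the two operands is {(Argo, Cal), (Argo, Fay), (Nova, Quin), (Nova, Rae), (Orion, Fay), (Vega, Eve), (Vega, Hal)}.

{(Argo, Cal), (Argo, Fay), (Nova, Quin), (Nova, Rae), (Orion, Fay), (Vega, Eve), (Vega, Hal)}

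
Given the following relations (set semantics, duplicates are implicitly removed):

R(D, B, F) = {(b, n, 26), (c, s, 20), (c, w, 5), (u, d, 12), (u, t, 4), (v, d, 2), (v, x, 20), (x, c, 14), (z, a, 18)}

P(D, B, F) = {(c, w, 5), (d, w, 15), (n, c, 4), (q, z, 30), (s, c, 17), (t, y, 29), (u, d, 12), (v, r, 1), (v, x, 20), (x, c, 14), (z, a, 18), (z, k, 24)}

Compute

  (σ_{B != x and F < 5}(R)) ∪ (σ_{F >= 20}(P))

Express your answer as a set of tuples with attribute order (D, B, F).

{(q, z, 30), (t, y, 29), (u, t, 4), (v, d, 2), (v, x, 20), (z, k, 24)}

σ[B != x and F < 5]: keep tuples satisfying B != x and F < 5 → {(u, t, 4), (v, d, 2)}
σ[F >= 20]: keep tuples satisfying F >= 20 → {(q, z, 30), (t, y, 29), (v, x, 20), (z, k, 24)}
Set union of the two operands is {(q, z, 30), (t, y, 29), (u, t, 4), (v, d, 2), (v, x, 20), (z, k, 24)}.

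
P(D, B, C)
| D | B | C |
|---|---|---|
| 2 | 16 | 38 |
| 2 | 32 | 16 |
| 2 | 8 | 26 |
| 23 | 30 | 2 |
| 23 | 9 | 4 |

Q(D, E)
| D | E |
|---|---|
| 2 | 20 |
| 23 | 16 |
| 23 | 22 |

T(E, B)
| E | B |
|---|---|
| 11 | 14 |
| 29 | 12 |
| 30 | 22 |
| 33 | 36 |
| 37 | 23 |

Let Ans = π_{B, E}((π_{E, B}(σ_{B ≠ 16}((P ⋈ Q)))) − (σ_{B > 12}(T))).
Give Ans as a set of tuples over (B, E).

{(30, 16), (30, 22), (32, 20), (8, 20), (9, 16), (9, 22)}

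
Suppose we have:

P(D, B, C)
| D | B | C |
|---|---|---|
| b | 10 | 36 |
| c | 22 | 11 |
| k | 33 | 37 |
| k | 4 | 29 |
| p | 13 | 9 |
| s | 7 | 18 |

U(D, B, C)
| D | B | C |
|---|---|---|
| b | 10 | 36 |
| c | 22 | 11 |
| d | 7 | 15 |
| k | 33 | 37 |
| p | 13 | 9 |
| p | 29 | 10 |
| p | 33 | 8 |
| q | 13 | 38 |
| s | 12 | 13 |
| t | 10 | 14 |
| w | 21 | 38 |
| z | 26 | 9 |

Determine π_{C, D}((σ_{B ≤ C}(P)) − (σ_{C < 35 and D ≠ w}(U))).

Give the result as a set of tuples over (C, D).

{(18, s), (29, k), (36, b), (37, k)}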